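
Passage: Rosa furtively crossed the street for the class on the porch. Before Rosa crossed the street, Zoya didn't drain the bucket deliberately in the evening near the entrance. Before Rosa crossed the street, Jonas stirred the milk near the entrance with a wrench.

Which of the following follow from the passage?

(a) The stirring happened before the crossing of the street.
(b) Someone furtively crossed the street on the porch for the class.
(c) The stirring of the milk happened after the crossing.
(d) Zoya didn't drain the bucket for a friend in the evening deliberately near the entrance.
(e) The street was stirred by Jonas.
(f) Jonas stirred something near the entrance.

(a) Entailed — the narrative places the stirring before the crossing.
(b) Entailed — every conjunct here is already in the original crossing event.
(c) Not entailed — the narrative places the stirring before the crossing, not after.
(d) Entailed — under negation, adding a further restriction is entailed: if no such draining event occurred, none occurred for a friend either.
(e) Not entailed — Jonas stirred the milk, not the street; the street belongs to the crossing event.
(f) Entailed — the original entails any weakening of itself; this just drops 'with a wrench' and generalizes the patient.

(a), (b), (d), (f)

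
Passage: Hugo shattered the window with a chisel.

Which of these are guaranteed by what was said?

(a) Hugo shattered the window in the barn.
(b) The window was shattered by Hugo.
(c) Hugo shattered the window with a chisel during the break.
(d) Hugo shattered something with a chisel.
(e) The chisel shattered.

(a) Not entailed — 'in the barn' adds information not in the original event.
(b) Entailed — dropping 'with a chisel' leaves a sub-description the original still satisfies.
(c) Not entailed — 'during the break' adds information not in the original event.
(d) Entailed — generalizing the patient leaves a sub-description the original still satisfies.
(e) Not entailed — the window is what shattered, not the chisel.

(b), (d)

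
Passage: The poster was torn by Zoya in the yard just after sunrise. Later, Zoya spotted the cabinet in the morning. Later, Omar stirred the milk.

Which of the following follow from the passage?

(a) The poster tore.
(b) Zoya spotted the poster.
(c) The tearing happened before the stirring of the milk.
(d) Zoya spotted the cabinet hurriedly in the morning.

(a), (c)

(a) Entailed — 'Zoya tore the poster' is causative; it entails the inchoative 'the poster tore'.
(b) Not entailed — Zoya spotted the cabinet, not the poster; the poster belongs to the tearing event.
(c) Entailed — the narrative places the tearing before the stirring.
(d) Not entailed — 'hurriedly' adds information not in the original event.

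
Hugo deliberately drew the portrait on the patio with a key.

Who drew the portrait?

'Hugo' marks the agent of the drawing event.

Hugo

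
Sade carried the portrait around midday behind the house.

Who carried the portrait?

Sade

'Sade' marks the agent of the carrying event.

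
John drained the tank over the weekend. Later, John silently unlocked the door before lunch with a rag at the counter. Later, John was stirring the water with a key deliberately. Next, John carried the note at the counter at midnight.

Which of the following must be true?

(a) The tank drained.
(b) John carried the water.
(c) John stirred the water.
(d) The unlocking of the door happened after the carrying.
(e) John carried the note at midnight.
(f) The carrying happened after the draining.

(a), (c), (e), (f)

(a) Entailed — 'John drained the tank' is causative; it entails the inchoative 'the tank drained'.
(b) Not entailed — John carried the note, not the water; the water belongs to the stirring event.
(c) Entailed — 'stir' is an activity; 'was stirring' entails that some stirring happened, so 'stirred' holds.
(d) Not entailed — the narrative places the unlocking before the carrying, not after.
(e) Entailed — every conjunct here is already in the original carrying event.
(f) Entailed — the narrative places the draining before the carrying.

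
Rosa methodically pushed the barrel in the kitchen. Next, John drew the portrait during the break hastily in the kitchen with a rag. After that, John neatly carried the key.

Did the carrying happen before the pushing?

no

The narrative orders the pushing before the carrying.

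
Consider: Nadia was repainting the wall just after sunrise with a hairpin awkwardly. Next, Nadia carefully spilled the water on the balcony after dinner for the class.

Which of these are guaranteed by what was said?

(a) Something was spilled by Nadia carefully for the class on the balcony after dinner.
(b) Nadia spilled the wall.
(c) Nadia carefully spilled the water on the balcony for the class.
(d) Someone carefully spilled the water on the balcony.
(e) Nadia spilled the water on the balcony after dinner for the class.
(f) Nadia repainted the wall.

(a), (c), (d), (e)

(a) Entailed — generalizing the patient leaves a sub-description the original still satisfies.
(b) Not entailed — Nadia spilled the water, not the wall; the wall belongs to the repainting event.
(c) Entailed — the original entails any weakening of itself; this just drops 'after dinner'.
(d) Entailed — every conjunct here is already in the original spilling event.
(e) Entailed — the original entails any weakening of itself; this just drops 'carefully'.
(f) Not entailed — 'was repainting' is progressive on an accomplishment; it does not entail the completed 'repainted'.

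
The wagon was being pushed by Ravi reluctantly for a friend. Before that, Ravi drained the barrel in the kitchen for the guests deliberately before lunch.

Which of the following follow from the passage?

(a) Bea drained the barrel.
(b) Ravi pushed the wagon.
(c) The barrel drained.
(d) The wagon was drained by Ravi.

(a) Not entailed — the passage has Ravi draining the barrel, not Bea.
(b) Entailed — 'push' is an activity; 'was pushing' entails that some pushing happened, so 'pushed' holds.
(c) Entailed — 'Ravi drained the barrel' is causative; it entails the inchoative 'the barrel drained'.
(d) Not entailed — Ravi drained the barrel, not the wagon; the wagon belongs to the pushing event.

(b), (c)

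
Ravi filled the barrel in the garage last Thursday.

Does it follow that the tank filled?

no

Nothing is said about any tank; only the barrel is affected.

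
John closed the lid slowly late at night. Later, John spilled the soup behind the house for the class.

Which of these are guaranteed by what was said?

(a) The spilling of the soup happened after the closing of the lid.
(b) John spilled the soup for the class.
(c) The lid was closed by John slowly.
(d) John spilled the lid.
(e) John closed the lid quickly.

(a) Entailed — the narrative places the closing before the spilling.
(b) Entailed — every conjunct here is already in the original spilling event.
(c) Entailed — the original entails any weakening of itself; this just drops 'late at night'.
(d) Not entailed — John spilled the soup, not the lid; the lid belongs to the closing event.
(e) Not entailed — 'quickly' adds a manner not in (and inconsistent with) the original.

(a), (b), (c)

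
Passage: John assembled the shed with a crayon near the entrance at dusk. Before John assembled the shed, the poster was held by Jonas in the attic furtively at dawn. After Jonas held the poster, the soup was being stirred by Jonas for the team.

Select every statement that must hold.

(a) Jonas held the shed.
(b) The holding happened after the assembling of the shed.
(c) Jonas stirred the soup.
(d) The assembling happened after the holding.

(a) Not entailed — Jonas held the poster, not the shed; the shed belongs to the assembling event.
(b) Not entailed — the narrative places the holding before the assembling, not after.
(c) Entailed — 'stir' is an activity; 'was stirring' entails that some stirring happened, so 'stirred' holds.
(d) Entailed — the narrative places the holding before the assembling.

(c), (d)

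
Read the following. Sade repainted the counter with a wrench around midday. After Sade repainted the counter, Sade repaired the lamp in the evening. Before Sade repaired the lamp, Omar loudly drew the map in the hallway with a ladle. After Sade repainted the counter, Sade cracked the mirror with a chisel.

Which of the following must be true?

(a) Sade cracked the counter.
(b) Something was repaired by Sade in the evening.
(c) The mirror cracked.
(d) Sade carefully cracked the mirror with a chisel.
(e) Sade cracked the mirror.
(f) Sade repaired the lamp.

(a) Not entailed — Sade cracked the mirror, not the counter; the counter belongs to the repainting event.
(b) Entailed — this follows by dropping conjuncts from the repairing event's description.
(c) Entailed — 'Sade cracked the mirror' is causative; it entails the inchoative 'the mirror cracked'.
(d) Not entailed — 'carefully' adds information not in the original event.
(e) Entailed — dropping 'with a chisel' leaves a sub-description the original still satisfies.
(f) Entailed — the original entails any weakening of itself; this just drops 'in the evening'.

(b), (c), (e), (f)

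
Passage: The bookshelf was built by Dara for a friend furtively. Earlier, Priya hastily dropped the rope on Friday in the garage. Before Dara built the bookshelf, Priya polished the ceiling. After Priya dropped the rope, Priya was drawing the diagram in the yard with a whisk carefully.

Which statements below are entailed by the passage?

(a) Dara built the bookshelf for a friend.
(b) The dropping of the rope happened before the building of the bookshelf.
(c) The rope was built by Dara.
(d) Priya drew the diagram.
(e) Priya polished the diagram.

(a) Entailed — this follows by dropping conjuncts from the building event's description.
(b) Entailed — the narrative places the dropping before the building.
(c) Not entailed — Dara built the bookshelf, not the rope; the rope belongs to the dropping event.
(d) Not entailed — 'was drawing' is progressive on an accomplishment; it does not entail the completed 'drew'.
(e) Not entailed — Priya polished the ceiling, not the diagram; the diagram belongs to the drawing event.

(a), (b)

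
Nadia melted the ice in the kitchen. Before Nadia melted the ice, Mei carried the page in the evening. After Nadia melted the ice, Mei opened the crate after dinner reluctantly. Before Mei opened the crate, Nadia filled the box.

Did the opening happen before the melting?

The narrative orders the melting before the opening.

no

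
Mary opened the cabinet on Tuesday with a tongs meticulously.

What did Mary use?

'with a tongs' marks the instrument of the opening event.

a tongs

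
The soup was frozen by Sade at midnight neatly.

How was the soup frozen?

'neatly' marks the manner of the freezing event.

neatly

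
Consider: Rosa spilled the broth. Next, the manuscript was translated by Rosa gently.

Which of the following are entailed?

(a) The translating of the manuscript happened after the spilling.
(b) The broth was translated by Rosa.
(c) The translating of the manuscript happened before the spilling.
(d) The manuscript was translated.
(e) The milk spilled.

(a) Entailed — the narrative places the spilling before the translating.
(b) Not entailed — Rosa translated the manuscript, not the broth; the broth belongs to the spilling event.
(c) Not entailed — the narrative places the spilling before the translating, not after.
(d) Entailed — this follows by dropping conjuncts from the translating event's description.
(e) Not entailed — the broth is what spilled, not the milk.

(a), (d)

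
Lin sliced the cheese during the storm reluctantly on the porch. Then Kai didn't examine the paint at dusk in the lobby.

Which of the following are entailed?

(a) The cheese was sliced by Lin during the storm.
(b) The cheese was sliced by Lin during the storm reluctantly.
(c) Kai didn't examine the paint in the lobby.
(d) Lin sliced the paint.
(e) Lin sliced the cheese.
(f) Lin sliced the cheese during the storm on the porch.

(a) Entailed — this follows by dropping conjuncts from the slicing event's description.
(b) Entailed — the original entails any weakening of itself; this just drops 'on the porch'.
(c) Not entailed — dropping 'at dusk' under negation is not valid — the original leaves open that Kai examined the paint some other way.
(d) Not entailed — Lin sliced the cheese, not the paint; the paint belongs to the examining event.
(e) Entailed — this follows by dropping conjuncts from the slicing event's description.
(f) Entailed — this follows by dropping conjuncts from the slicing event's description.

(a), (b), (e), (f)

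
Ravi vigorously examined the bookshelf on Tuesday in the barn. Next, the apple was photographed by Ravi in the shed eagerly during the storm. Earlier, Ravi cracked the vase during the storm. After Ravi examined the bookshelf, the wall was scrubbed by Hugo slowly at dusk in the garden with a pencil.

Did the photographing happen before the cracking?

no

The narrative orders the cracking before the photographing.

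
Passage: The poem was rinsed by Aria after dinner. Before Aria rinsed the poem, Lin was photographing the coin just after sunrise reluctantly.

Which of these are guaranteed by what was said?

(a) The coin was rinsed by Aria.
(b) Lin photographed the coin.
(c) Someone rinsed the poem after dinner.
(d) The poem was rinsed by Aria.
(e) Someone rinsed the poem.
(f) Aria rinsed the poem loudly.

(c), (d), (e)

(a) Not entailed — Aria rinsed the poem, not the coin; the coin belongs to the photographing event.
(b) Not entailed — 'was photographing' is progressive on an accomplishment; it does not entail the completed 'photographed'.
(c) Entailed — this follows by dropping conjuncts from the rinsing event's description.
(d) Entailed — the original entails any weakening of itself; this just drops 'after dinner'.
(e) Entailed — this follows by dropping conjuncts from the rinsing event's description.
(f) Not entailed — 'loudly' adds information not in the original event.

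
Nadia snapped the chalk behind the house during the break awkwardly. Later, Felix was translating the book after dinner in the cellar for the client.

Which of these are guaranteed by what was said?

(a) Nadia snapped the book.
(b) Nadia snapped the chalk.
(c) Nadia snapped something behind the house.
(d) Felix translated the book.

(a) Not entailed — Nadia snapped the chalk, not the book; the book belongs to the translating event.
(b) Entailed — this follows by dropping conjuncts from the snapping event's description.
(c) Entailed — the original entails any weakening of itself; this just drops 'during the break', 'awkwardly' and generalizes the patient.
(d) Not entailed — 'was translating' is progressive on an accomplishment; it does not entail the completed 'translated'.

(b), (c)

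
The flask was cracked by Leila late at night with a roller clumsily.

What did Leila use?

'with a roller' marks the instrument of the cracking event.

a roller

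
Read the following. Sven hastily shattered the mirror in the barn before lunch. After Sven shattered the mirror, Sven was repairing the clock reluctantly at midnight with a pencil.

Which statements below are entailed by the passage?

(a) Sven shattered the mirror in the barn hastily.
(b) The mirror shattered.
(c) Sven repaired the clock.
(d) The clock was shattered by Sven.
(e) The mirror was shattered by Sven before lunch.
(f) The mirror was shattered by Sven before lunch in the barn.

(a) Entailed — dropping 'before lunch' leaves a sub-description the original still satisfies.
(b) Entailed — 'Sven shattered the mirror' is causative; it entails the inchoative 'the mirror shattered'.
(c) Not entailed — 'was repairing' is progressive on an accomplishment; it does not entail the completed 'repaired'.
(d) Not entailed — Sven shattered the mirror, not the clock; the clock belongs to the repairing event.
(e) Entailed — the original entails any weakening of itself; this just drops 'in the barn', 'hastily'.
(f) Entailed — dropping 'hastily' leaves a sub-description the original still satisfies.

(a), (b), (e), (f)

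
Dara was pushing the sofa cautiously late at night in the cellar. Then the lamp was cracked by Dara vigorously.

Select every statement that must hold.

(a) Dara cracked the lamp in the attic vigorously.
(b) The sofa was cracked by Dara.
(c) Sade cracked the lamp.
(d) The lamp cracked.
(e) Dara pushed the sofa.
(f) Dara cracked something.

(d), (e), (f)

(a) Not entailed — 'in the attic' adds information not in the original event.
(b) Not entailed — Dara cracked the lamp, not the sofa; the sofa belongs to the pushing event.
(c) Not entailed — the passage has Dara cracking the lamp, not Sade.
(d) Entailed — 'Dara cracked the lamp' is causative; it entails the inchoative 'the lamp cracked'.
(e) Entailed — 'push' is an activity; 'was pushing' entails that some pushing happened, so 'pushed' holds.
(f) Entailed — dropping 'vigorously' and generalizing the patient leaves a sub-description the original still satisfies.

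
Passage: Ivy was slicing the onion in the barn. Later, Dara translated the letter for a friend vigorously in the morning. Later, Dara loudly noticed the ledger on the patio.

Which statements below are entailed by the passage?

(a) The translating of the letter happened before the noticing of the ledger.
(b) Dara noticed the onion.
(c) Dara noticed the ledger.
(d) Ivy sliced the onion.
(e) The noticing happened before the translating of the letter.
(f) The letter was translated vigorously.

(a) Entailed — the narrative places the translating before the noticing.
(b) Not entailed — Dara noticed the ledger, not the onion; the onion belongs to the slicing event.
(c) Entailed — every conjunct here is already in the original noticing event.
(d) Not entailed — 'was slicing' is progressive on an accomplishment; it does not entail the completed 'sliced'.
(e) Not entailed — the narrative places the translating before the noticing, not after.
(f) Entailed — dropping 'for a friend', 'in the morning' and generalizing the agent leaves a sub-description the original still satisfies.

(a), (c), (f)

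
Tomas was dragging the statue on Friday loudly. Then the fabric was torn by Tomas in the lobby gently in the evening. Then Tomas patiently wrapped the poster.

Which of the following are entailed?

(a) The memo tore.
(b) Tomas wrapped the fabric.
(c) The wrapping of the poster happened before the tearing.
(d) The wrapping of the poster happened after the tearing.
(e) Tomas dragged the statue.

(a) Not entailed — the fabric is what tore, not the memo.
(b) Not entailed — Tomas wrapped the poster, not the fabric; the fabric belongs to the tearing event.
(c) Not entailed — the narrative places the tearing before the wrapping, not after.
(d) Entailed — the narrative places the tearing before the wrapping.
(e) Entailed — 'drag' is an activity; 'was dragging' entails that some dragging happened, so 'dragged' holds.

(d), (e)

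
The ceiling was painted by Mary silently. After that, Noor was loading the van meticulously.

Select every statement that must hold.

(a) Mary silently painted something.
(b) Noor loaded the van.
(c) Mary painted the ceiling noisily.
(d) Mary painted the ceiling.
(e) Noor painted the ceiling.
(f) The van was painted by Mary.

(a), (d)

(a) Entailed — every conjunct here is already in the original painting event.
(b) Not entailed — 'was loading' is progressive on an accomplishment; it does not entail the completed 'loaded'.
(c) Not entailed — 'noisily' adds a manner not in (and inconsistent with) the original.
(d) Entailed — the original entails any weakening of itself; this just drops 'silently'.
(e) Not entailed — the passage has Mary painting the ceiling, not Noor.
(f) Not entailed — Mary painted the ceiling, not the van; the van belongs to the loading event.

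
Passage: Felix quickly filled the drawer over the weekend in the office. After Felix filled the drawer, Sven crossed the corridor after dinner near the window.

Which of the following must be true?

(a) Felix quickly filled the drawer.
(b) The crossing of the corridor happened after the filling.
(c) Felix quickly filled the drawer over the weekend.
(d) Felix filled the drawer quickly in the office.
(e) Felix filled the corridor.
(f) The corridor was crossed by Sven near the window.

(a) Entailed — dropping 'over the weekend', 'in the office' leaves a sub-description the original still satisfies.
(b) Entailed — the narrative places the filling before the crossing.
(c) Entailed — every conjunct here is already in the original filling event.
(d) Entailed — every conjunct here is already in the original filling event.
(e) Not entailed — Felix filled the drawer, not the corridor; the corridor belongs to the crossing event.
(f) Entailed — every conjunct here is already in the original crossing event.

(a), (b), (c), (d), (f)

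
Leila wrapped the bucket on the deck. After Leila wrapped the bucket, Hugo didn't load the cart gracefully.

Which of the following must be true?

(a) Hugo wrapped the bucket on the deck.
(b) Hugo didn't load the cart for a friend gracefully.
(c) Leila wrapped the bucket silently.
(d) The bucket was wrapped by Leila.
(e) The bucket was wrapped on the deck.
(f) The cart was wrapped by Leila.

(a) Not entailed — the passage has Leila wrapping the bucket, not Hugo.
(b) Entailed — under negation, adding a further restriction is entailed: if no such loading event occurred, none occurred for a friend either.
(c) Not entailed — 'silently' adds information not in the original event.
(d) Entailed — dropping 'on the deck' leaves a sub-description the original still satisfies.
(e) Entailed — generalizing the agent leaves a sub-description the original still satisfies.
(f) Not entailed — Leila wrapped the bucket, not the cart; the cart belongs to the loading event.

(b), (d), (e)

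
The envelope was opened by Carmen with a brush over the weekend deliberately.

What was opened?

the envelope

'the envelope' marks the patient of the opening event.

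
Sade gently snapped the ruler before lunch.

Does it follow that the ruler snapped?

'Sade snapped the ruler' is the causative; it entails the inchoative 'the ruler snapped'.

yes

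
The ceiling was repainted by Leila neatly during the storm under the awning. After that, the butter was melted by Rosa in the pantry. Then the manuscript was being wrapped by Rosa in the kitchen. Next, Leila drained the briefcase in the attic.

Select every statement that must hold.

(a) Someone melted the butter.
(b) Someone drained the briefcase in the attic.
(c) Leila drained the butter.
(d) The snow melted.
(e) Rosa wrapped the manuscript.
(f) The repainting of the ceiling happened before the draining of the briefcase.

(a), (b), (f)

(a) Entailed — dropping 'in the pantry' and generalizing the agent leaves a sub-description the original still satisfies.
(b) Entailed — the original entails any weakening of itself; this just generalizes the agent.
(c) Not entailed — Leila drained the briefcase, not the butter; the butter belongs to the melting event.
(d) Not entailed — the butter is what melted, not the snow.
(e) Not entailed — 'was wrapping' is progressive on an accomplishment; it does not entail the completed 'wrapped'.
(f) Entailed — the narrative places the repainting before the draining.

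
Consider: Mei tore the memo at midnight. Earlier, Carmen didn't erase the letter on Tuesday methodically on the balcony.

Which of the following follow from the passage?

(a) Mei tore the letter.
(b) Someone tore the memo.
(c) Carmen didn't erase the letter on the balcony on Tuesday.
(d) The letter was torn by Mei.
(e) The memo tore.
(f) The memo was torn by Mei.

(b), (e), (f)

(a) Not entailed — Mei tore the memo, not the letter; the letter belongs to the erasing event.
(b) Entailed — dropping 'at midnight' and generalizing the agent leaves a sub-description the original still satisfies.
(c) Not entailed — dropping 'methodically' under negation is not valid — the original leaves open that Carmen erased the letter some other way.
(d) Not entailed — Mei tore the memo, not the letter; the letter belongs to the erasing event.
(e) Entailed — 'Mei tore the memo' is causative; it entails the inchoative 'the memo tore'.
(f) Entailed — dropping 'at midnight' leaves a sub-description the original still satisfies.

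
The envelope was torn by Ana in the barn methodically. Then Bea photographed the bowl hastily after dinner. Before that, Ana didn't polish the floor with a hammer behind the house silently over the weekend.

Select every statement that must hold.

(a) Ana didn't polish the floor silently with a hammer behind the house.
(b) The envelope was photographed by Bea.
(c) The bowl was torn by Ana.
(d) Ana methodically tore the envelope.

(d)

(a) Not entailed — dropping 'over the weekend' under negation is not valid — the original leaves open that Ana polished the floor some other way.
(b) Not entailed — Bea photographed the bowl, not the envelope; the envelope belongs to the tearing event.
(c) Not entailed — Ana tore the envelope, not the bowl; the bowl belongs to the photographing event.
(d) Entailed — every conjunct here is already in the original tearing event.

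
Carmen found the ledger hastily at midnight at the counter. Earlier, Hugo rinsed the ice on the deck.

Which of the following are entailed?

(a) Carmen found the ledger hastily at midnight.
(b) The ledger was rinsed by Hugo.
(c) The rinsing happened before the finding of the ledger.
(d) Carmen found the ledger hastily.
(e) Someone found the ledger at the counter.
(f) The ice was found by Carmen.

(a), (c), (d), (e)

(a) Entailed — every conjunct here is already in the original finding event.
(b) Not entailed — Hugo rinsed the ice, not the ledger; the ledger belongs to the finding event.
(c) Entailed — the narrative places the rinsing before the finding.
(d) Entailed — every conjunct here is already in the original finding event.
(e) Entailed — dropping 'at midnight', 'hastily' and generalizing the agent leaves a sub-description the original still satisfies.
(f) Not entailed — Carmen found the ledger, not the ice; the ice belongs to the rinsing event.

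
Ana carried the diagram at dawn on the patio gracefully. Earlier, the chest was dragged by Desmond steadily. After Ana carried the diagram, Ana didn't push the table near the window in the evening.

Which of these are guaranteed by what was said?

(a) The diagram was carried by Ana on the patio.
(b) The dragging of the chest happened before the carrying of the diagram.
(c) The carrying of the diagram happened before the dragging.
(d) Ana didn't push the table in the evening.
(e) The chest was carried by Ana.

(a), (b)

(a) Entailed — this follows by dropping conjuncts from the carrying event's description.
(b) Entailed — the narrative places the dragging before the carrying.
(c) Not entailed — the narrative places the dragging before the carrying, not after.
(d) Not entailed — dropping 'near the window' under negation is not valid — the original leaves open that Ana pushed the table some other way.
(e) Not entailed — Ana carried the diagram, not the chest; the chest belongs to the dragging event.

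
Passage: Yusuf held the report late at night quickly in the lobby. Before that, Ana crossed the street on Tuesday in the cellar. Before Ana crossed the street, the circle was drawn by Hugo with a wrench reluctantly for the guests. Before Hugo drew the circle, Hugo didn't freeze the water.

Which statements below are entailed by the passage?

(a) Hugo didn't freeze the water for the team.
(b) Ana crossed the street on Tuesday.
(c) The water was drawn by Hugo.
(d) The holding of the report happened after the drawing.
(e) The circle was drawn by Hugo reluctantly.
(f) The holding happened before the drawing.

(a) Entailed — under negation, adding a further restriction is entailed: if no such freezing event occurred, none occurred for the team either.
(b) Entailed — every conjunct here is already in the original crossing event.
(c) Not entailed — Hugo drew the circle, not the water; the water belongs to the freezing event.
(d) Entailed — the narrative places the drawing before the holding.
(e) Entailed — the original entails any weakening of itself; this just drops 'for the guests', 'with a wrench'.
(f) Not entailed — the narrative places the drawing before the holding, not after.

(a), (b), (d), (e)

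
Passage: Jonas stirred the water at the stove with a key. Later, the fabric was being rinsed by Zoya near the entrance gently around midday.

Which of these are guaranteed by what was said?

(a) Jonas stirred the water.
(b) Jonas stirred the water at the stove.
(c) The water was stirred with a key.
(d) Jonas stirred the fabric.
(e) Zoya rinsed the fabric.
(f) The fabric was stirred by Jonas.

(a), (b), (c), (e)

(a) Entailed — every conjunct here is already in the original stirring event.
(b) Entailed — this follows by dropping conjuncts from the stirring event's description.
(c) Entailed — the original entails any weakening of itself; this just drops 'at the stove' and generalizes the agent.
(d) Not entailed — Jonas stirred the water, not the fabric; the fabric belongs to the rinsing event.
(e) Entailed — 'rinse' is an activity; 'was rinsing' entails that some rinsing happened, so 'rinsed' holds.
(f) Not entailed — Jonas stirred the water, not the fabric; the fabric belongs to the rinsing event.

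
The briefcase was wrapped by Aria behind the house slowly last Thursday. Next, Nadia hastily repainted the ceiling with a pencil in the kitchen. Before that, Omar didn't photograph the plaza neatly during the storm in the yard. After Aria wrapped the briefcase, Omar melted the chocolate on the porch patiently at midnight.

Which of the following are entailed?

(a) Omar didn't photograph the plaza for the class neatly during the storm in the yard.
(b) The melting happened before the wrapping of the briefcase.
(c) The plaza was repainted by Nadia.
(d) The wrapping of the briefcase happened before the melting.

(a), (d)

(a) Entailed — under negation, adding a further restriction is entailed: if no such photographing event occurred, none occurred for the class either.
(b) Not entailed — the narrative places the wrapping before the melting, not after.
(c) Not entailed — Nadia repainted the ceiling, not the plaza; the plaza belongs to the photographing event.
(d) Entailed — the narrative places the wrapping before the melting.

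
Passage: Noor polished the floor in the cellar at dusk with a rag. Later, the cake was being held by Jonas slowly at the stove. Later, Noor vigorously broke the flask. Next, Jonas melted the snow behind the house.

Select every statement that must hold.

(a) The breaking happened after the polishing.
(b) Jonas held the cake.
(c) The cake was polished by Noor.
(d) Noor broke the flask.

(a) Entailed — the narrative places the polishing before the breaking.
(b) Entailed — 'hold' is an activity; 'was holding' entails that some holding happened, so 'held' holds.
(c) Not entailed — Noor polished the floor, not the cake; the cake belongs to the holding event.
(d) Entailed — this follows by dropping conjuncts from the breaking event's description.

(a), (b), (d)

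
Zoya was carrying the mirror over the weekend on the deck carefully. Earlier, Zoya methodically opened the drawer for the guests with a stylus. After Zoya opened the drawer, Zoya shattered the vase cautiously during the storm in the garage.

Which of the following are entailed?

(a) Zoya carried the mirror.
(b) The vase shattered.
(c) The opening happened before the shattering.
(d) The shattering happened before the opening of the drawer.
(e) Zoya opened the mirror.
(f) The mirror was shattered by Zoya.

(a) Entailed — 'carry' is an activity; 'was carrying' entails that some carrying happened, so 'carried' holds.
(b) Entailed — 'Zoya shattered the vase' is causative; it entails the inchoative 'the vase shattered'.
(c) Entailed — the narrative places the opening before the shattering.
(d) Not entailed — the narrative places the opening before the shattering, not after.
(e) Not entailed — Zoya opened the drawer, not the mirror; the mirror belongs to the carrying event.
(f) Not entailed — Zoya shattered the vase, not the mirror; the mirror belongs to the carrying event.

(a), (b), (c)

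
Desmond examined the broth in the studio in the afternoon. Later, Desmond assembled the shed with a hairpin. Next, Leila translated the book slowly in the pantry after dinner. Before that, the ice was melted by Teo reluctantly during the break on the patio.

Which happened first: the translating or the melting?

The connectives place the melting before the translating.

the melting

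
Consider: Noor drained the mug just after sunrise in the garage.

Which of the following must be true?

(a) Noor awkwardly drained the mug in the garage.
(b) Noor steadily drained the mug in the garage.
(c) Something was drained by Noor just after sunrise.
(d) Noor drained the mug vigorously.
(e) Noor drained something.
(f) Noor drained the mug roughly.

(c), (e)

(a) Not entailed — 'awkwardly' adds information not in the original event.
(b) Not entailed — 'steadily' adds information not in the original event.
(c) Entailed — the original entails any weakening of itself; this just drops 'in the garage' and generalizes the patient.
(d) Not entailed — 'vigorously' adds information not in the original event.
(e) Entailed — dropping 'just after sunrise', 'in the garage' and generalizing the patient leaves a sub-description the original still satisfies.
(f) Not entailed — 'roughly' adds information not in the original event.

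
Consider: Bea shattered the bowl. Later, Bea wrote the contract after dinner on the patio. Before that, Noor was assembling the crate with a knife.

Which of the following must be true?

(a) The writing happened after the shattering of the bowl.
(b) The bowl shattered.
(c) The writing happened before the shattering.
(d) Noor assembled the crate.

(a) Entailed — the narrative places the shattering before the writing.
(b) Entailed — 'Bea shattered the bowl' is causative; it entails the inchoative 'the bowl shattered'.
(c) Not entailed — the narrative places the shattering before the writing, not after.
(d) Not entailed — 'was assembling' is progressive on an accomplishment; it does not entail the completed 'assembled'.

(a), (b)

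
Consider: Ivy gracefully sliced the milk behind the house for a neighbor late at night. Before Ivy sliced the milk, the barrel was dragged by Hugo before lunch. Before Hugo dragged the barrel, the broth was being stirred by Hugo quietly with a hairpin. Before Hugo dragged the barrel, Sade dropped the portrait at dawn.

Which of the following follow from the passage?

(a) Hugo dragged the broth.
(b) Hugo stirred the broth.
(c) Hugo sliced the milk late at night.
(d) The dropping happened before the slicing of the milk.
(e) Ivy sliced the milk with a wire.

(b), (d)

(a) Not entailed — Hugo dragged the barrel, not the broth; the broth belongs to the stirring event.
(b) Entailed — 'stir' is an activity; 'was stirring' entails that some stirring happened, so 'stirred' holds.
(c) Not entailed — the passage has Ivy slicing the milk, not Hugo.
(d) Entailed — the narrative places the dropping before the slicing.
(e) Not entailed — 'with a wire' adds information not in the original event.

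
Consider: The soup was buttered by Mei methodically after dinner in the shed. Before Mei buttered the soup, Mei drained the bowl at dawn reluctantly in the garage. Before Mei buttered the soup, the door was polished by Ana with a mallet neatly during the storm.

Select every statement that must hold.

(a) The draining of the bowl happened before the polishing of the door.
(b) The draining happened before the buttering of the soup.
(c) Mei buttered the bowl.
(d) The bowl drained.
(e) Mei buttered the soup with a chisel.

(a) Not entailed — the narrative doesn't order the draining relative to the polishing.
(b) Entailed — the narrative places the draining before the buttering.
(c) Not entailed — Mei buttered the soup, not the bowl; the bowl belongs to the draining event.
(d) Entailed — 'Mei drained the bowl' is causative; it entails the inchoative 'the bowl drained'.
(e) Not entailed — 'with a chisel' adds information not in the original event.

(b), (d)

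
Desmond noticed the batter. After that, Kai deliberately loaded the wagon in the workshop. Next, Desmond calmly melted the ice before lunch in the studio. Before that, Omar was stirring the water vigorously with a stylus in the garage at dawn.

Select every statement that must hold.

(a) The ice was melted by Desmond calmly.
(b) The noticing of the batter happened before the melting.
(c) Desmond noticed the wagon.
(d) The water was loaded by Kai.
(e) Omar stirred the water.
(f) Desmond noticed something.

(a) Entailed — the original entails any weakening of itself; this just drops 'in the studio', 'before lunch'.
(b) Entailed — the narrative places the noticing before the melting.
(c) Not entailed — Desmond noticed the batter, not the wagon; the wagon belongs to the loading event.
(d) Not entailed — Kai loaded the wagon, not the water; the water belongs to the stirring event.
(e) Entailed — 'stir' is an activity; 'was stirring' entails that some stirring happened, so 'stirred' holds.
(f) Entailed — the original entails any weakening of itself; this just generalizes the patient.

(a), (b), (e), (f)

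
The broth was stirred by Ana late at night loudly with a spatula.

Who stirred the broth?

Ana

'Ana' marks the agent of the stirring event.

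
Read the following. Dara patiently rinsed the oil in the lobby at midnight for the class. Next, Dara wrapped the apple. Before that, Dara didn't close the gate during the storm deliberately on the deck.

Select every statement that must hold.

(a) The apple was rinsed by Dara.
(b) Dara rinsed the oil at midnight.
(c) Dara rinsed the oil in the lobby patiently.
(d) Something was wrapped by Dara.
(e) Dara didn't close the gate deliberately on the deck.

(b), (c), (d)

(a) Not entailed — Dara rinsed the oil, not the apple; the apple belongs to the wrapping event.
(b) Entailed — every conjunct here is already in the original rinsing event.
(c) Entailed — every conjunct here is already in the original rinsing event.
(d) Entailed — the original entails any weakening of itself; this just generalizes the patient.
(e) Not entailed — dropping 'during the storm' under negation is not valid — the original leaves open that Dara closed the gate some other way.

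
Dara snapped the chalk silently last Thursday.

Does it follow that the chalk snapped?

yes

'Dara snapped the chalk' is the causative; it entails the inchoative 'the chalk snapped'.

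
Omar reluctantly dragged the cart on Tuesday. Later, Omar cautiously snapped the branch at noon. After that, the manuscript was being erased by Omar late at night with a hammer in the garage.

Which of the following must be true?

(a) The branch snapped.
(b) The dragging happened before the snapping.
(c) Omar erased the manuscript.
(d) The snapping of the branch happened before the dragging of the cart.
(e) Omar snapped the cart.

(a), (b)

(a) Entailed — 'Omar snapped the branch' is causative; it entails the inchoative 'the branch snapped'.
(b) Entailed — the narrative places the dragging before the snapping.
(c) Not entailed — 'was erasing' is progressive on an accomplishment; it does not entail the completed 'erased'.
(d) Not entailed — the narrative places the dragging before the snapping, not after.
(e) Not entailed — Omar snapped the branch, not the cart; the cart belongs to the dragging event.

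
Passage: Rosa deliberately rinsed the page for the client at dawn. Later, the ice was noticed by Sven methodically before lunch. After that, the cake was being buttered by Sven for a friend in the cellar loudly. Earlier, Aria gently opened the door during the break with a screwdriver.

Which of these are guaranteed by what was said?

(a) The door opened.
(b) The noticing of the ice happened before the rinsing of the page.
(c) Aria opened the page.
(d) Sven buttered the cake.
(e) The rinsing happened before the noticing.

(a) Entailed — 'Aria opened the door' is causative; it entails the inchoative 'the door opened'.
(b) Not entailed — the narrative places the rinsing before the noticing, not after.
(c) Not entailed — Aria opened the door, not the page; the page belongs to the rinsing event.
(d) Not entailed — 'was buttering' is progressive on an accomplishment; it does not entail the completed 'buttered'.
(e) Entailed — the narrative places the rinsing before the noticing.

(a), (e)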